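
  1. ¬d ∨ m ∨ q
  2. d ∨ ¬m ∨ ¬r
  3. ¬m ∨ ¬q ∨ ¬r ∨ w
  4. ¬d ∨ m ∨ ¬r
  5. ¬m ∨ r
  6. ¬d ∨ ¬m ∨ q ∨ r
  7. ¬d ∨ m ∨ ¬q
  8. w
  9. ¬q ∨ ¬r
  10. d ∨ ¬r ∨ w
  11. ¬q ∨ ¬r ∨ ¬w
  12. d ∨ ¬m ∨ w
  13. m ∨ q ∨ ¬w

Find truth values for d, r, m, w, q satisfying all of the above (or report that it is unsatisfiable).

d = False, r = False, m = False, w = True, q = True

Unit clause (w) forces w = True.
Set d = False.
Try r = True:
  (d ∨ ¬m ∨ ¬r) forces m = False.
  (¬q ∨ ¬r) forces q = False.
  clause (m ∨ q ∨ ¬w) is falsified — backtrack.
So r = False.
  then (¬m ∨ r) forces m = False.
  then (m ∨ q ∨ ¬w) forces q = True.
All clauses satisfied.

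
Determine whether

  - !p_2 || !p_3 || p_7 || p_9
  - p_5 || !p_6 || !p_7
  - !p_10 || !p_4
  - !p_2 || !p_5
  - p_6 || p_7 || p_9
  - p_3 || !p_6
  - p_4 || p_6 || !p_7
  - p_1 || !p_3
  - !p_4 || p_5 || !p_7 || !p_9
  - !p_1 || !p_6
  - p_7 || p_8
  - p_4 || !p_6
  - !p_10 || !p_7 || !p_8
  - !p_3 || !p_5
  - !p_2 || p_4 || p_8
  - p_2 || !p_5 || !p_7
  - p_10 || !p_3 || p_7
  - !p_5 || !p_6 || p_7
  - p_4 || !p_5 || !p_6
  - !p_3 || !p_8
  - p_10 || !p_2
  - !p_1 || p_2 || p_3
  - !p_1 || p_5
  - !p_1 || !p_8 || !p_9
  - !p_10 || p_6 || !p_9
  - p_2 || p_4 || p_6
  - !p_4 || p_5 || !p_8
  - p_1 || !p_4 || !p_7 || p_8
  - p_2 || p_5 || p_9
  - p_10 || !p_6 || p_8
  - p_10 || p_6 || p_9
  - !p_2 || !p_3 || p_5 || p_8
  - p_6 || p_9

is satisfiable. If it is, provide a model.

Try p_1 = True:
  (!p_1 || !p_6) forces p_6 = False.
  (!p_1 || p_5) forces p_5 = True.
  (!p_2 || !p_5) forces p_2 = False.
  (!p_3 || !p_5) forces p_3 = False.
  clause (!p_1 || p_2 || p_3) is falsified — backtrack.
So p_1 = False.
  then (p_1 || !p_3) forces p_3 = False.
  then (p_3 || !p_6) forces p_6 = False.
  then (p_6 || p_9) forces p_9 = True.
  then (!p_10 || p_6 || !p_9) forces p_10 = False.
  then (p_10 || !p_2) forces p_2 = False.
  then (p_2 || p_4 || p_6) forces p_4 = True.
Set p_5 = True.
  then (p_2 || !p_5 || !p_7) forces p_7 = False.
  then (p_7 || p_8) forces p_8 = True.
All clauses satisfied.

p_1=F; p_2=F; p_3=F; p_4=T; p_5=T; p_6=F; p_7=F; p_8=T; p_9=T; p_10=F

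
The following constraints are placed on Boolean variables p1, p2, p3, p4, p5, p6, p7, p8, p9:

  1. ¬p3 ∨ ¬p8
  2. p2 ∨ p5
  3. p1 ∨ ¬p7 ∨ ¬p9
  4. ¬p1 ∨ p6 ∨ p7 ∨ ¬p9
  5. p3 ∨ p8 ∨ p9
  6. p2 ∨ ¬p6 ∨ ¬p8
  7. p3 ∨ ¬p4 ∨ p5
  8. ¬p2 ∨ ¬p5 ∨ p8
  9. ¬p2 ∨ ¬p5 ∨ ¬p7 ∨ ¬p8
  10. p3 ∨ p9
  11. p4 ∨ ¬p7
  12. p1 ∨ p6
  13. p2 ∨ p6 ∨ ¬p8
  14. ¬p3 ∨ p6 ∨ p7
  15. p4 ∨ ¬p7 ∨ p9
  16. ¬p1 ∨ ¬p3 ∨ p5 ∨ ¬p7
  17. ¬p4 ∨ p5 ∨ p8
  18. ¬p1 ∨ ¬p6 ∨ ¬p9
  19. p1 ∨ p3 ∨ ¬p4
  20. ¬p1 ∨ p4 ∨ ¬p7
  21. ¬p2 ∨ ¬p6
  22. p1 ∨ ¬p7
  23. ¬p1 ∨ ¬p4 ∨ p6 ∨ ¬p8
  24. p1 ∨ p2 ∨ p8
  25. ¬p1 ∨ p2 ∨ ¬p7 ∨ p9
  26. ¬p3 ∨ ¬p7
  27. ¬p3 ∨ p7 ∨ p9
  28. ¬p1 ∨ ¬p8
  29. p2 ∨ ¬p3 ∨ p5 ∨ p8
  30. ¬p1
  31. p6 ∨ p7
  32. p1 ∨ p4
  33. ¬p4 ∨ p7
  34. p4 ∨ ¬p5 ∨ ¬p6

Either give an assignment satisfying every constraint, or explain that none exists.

The formula is unsatisfiable.

Case p1 = True:
  Clause (¬p1) is falsified — contradiction.
Case p1 = False:
  (p1 ∨ p6) forces p6 = True.
  (¬p2 ∨ ¬p6) forces p2 = False.
  (p2 ∨ p5) forces p5 = True.
  (p2 ∨ ¬p6 ∨ ¬p8) forces p8 = False.
  Clause (p1 ∨ p2 ∨ p8) is falsified — contradiction.
Both cases fail, so the formula is unsatisfiable.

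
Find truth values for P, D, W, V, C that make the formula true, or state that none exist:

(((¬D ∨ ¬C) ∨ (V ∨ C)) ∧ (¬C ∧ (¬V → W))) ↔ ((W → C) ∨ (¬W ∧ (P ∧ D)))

P=F; D=T; W=F; V=T; C=F

  (((¬D ∨ ¬C) ∨ (V ∨ C)) ∧ (¬C ∧ (¬V → W))) ↔ ((W → C) ∨ (¬W ∧ (P ∧ D))) = True
    ((¬D ∨ ¬C) ∨ (V ∨ C)) ∧ (¬C ∧ (¬V → W)) = True
      (¬D ∨ ¬C) ∨ (V ∨ C) = True
        ¬D ∨ ¬C = True
          ¬D = False
          ¬C = True
        V ∨ C = True
      ¬C ∧ (¬V → W) = True
        ¬C = True
        ¬V → W = True
          ¬V = False
    (W → C) ∨ (¬W ∧ (P ∧ D)) = True
      W → C = True
      ¬W ∧ (P ∧ D) = False
        ¬W = True
        P ∧ D = False
The formula evaluates to True.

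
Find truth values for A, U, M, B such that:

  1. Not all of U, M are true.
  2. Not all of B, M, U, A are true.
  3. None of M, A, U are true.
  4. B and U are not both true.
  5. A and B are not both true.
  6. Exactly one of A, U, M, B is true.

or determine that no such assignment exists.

A: False, U: False, M: False, B: True

  (1) {U, M}: 0/2 true — not all ✓
  (2) {B, M, U, A}: 1/4 true — not all ✓
  (3) {M, A, U}: 0 true — none ✓
  (4) B=T, U=F — not both ✓
  (5) A=F, B=T — not both ✓
  (6) {A, U, M, B}: 1 true — exactly one ✓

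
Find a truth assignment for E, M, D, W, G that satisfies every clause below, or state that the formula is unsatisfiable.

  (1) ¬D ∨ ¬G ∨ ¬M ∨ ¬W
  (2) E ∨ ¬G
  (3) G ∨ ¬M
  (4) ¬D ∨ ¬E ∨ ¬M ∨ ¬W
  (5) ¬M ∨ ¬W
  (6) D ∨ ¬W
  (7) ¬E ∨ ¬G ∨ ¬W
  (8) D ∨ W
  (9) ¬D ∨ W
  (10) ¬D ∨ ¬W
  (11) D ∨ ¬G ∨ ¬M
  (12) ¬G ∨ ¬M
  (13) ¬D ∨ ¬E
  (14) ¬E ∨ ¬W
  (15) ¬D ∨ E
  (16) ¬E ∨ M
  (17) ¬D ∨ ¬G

Case D = True:
  (¬D ∨ W) forces W = True.
  Clause (¬D ∨ ¬W) is falsified — contradiction.
Case D = False:
  (D ∨ ¬W) forces W = False.
  Clause (D ∨ W) is falsified — contradiction.
Both cases fail, so the formula is unsatisfiable.

The formula is unsatisfiable.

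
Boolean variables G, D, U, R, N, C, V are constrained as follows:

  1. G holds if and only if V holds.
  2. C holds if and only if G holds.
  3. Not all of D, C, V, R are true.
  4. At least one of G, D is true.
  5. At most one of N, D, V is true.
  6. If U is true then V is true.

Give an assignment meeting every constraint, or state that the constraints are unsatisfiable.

G=T, D=F, U=F, R=F, N=F, C=T, V=T

  (1) G=T, V=T — same ✓
  (2) C=T, G=T — same ✓
  (3) {D, C, V, R}: 2/4 true — not all ✓
  (4) {G, D}: 1 true — at least one ✓
  (5) {N, D, V}: 1 true — at most one ✓
  (6) U=F ⇒ V: vacuous ✓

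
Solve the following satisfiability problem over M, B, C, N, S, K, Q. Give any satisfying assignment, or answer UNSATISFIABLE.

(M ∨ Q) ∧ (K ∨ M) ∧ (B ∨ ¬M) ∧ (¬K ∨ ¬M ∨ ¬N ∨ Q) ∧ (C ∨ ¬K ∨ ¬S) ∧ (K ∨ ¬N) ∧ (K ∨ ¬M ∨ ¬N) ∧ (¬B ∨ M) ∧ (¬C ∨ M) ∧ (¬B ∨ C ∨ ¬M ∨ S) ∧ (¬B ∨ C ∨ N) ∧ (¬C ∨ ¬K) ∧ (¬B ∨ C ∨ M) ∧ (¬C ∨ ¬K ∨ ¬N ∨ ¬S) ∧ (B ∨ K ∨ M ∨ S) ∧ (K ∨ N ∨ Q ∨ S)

Set M = False.
  then (M ∨ Q) forces Q = True.
  then (K ∨ M) forces K = True.
  then (¬B ∨ M) forces B = False.
  then (¬C ∨ M) forces C = False.
  then (C ∨ ¬K ∨ ¬S) forces S = False.
Set N = True.
All clauses satisfied.

M=F, B=F, C=F, N=T, S=F, K=T, Q=T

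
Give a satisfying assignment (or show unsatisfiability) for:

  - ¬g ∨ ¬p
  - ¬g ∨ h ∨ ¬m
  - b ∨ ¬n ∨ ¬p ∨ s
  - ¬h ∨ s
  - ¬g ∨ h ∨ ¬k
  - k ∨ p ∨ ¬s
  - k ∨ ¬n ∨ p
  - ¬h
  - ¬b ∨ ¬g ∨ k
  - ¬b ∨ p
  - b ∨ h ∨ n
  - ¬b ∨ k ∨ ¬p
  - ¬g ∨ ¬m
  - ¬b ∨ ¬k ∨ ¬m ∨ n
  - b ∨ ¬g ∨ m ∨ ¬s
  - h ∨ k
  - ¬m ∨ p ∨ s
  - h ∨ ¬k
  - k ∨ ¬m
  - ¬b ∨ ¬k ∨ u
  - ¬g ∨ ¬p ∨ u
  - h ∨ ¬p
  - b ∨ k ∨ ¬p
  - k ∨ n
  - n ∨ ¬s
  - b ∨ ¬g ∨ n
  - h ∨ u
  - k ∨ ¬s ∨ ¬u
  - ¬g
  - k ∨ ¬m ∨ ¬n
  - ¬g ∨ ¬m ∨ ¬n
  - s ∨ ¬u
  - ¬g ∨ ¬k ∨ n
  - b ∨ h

UNSATISFIABLE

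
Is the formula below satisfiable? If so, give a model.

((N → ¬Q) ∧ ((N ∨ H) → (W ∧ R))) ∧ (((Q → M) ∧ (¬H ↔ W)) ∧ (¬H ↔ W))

H=F; M=F; N=F; R=F; Q=F; W=T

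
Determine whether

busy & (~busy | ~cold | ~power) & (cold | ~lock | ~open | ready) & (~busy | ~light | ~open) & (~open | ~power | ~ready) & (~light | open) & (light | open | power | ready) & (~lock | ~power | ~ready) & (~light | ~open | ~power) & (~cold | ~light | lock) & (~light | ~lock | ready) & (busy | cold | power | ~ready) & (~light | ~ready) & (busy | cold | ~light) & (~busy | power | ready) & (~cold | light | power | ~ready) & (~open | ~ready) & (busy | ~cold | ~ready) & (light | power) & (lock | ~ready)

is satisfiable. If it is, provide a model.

Unit clause (busy) forces busy = True.
Try cold = True:
  (~busy | ~cold | ~power) forces power = False.
  (~busy | power | ready) forces ready = True.
  (~light | ~ready) forces light = False.
  clause (~cold | light | power | ~ready) is falsified — backtrack.
So cold = False.
Set open = False.
  then (~light | open) forces light = False.
  then (light | power) forces power = True.
Try ready = True:
  (~lock | ~power | ~ready) forces lock = False.
  clause (lock | ~ready) is falsified — backtrack.
So ready = False.
Set lock = True.
All clauses satisfied.

cold = False; busy = True; open = False; power = True; ready = False; lock = True; light = False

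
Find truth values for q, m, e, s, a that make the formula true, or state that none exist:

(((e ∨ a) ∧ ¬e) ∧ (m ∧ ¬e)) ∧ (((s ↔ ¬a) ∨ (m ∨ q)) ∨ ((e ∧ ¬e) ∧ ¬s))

q=T, m=T, e=F, s=T, a=T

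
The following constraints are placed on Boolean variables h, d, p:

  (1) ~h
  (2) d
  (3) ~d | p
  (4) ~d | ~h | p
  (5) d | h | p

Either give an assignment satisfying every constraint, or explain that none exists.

h = False; d = True; p = True

Unit clause (~h) forces h = False.
Unit clause (d) forces d = True.
In (~d | p) only p is left, so p = True.
Check each clause:
  (~h): ~h holds.
  (d): d holds.
  (~d | p): p holds.
  (~d | ~h | p): ~h holds.
  (d | h | p): d holds.
All clauses satisfied.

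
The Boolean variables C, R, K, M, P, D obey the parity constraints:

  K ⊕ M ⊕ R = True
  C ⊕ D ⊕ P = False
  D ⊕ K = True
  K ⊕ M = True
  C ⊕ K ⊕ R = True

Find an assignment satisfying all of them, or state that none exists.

C: False, R: False, K: True, M: False, P: False, D: False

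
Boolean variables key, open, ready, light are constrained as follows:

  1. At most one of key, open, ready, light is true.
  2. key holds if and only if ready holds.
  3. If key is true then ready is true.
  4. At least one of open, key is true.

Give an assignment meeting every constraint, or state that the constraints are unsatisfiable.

key = False; open = True; ready = False; light = False

  (1) {key, open, ready, light}: 1 true — at most one ✓
  (2) key=F, ready=F — same ✓
  (3) key=F ⇒ ready: vacuous ✓
  (4) {open, key}: 1 true — at least one ✓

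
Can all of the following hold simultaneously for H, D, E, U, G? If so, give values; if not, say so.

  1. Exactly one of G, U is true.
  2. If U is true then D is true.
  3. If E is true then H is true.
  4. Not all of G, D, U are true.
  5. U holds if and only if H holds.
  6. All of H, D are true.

H = True, D = True, E = True, U = True, G = False

  (1) {G, U}: 1 true — exactly one ✓
  (2) U=T ⇒ D: T ✓
  (3) E=T ⇒ H: T ✓
  (4) {G, D, U}: 2/3 true — not all ✓
  (5) U=T, H=T — same ✓
  (6) {H, D}: all 2 true ✓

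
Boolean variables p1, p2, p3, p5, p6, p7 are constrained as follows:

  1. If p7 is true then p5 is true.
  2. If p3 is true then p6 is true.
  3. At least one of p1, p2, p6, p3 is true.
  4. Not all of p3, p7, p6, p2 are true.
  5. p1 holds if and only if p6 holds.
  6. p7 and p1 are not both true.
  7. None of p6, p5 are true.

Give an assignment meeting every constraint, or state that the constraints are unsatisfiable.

p1: False; p2: True; p3: False; p5: False; p6: False; p7: False

  (1) p7=F ⇒ p5: vacuous ✓
  (2) p3=F ⇒ p6: vacuous ✓
  (3) {p1, p2, p6, p3}: 1 true — at least one ✓
  (4) {p3, p7, p6, p2}: 1/4 true — not all ✓
  (5) p1=F, p6=F — same ✓
  (6) p7=F, p1=F — not both ✓
  (7) {p6, p5}: 0 true — none ✓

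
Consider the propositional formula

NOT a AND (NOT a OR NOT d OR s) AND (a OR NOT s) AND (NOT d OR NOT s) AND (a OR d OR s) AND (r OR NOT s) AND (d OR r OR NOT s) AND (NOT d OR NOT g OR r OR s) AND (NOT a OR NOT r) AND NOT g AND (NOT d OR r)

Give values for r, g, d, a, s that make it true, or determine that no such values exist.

Unit clause (NOT a) forces a = False.
In (a OR NOT s) only NOT s is left, so s = False.
In (a OR d OR s) only d is left, so d = True.
Unit clause (NOT g) forces g = False.
In (NOT d OR r) only r is left, so r = True.
All clauses satisfied.

r = True, g = False, d = True, a = False, s = False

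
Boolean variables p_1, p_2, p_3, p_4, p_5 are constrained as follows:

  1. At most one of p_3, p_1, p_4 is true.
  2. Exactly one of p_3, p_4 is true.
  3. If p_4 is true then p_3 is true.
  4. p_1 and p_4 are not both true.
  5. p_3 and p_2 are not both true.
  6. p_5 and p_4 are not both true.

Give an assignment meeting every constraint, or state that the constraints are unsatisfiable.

p_1 = False; p_2 = False; p_3 = True; p_4 = False; p_5 = False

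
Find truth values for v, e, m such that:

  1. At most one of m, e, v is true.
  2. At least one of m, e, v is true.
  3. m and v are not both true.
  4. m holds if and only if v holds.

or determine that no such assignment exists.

v=F, e=T, m=F

  (1) {m, e, v}: 1 true — at most one ✓
  (2) {m, e, v}: 1 true — at least one ✓
  (3) m=F, v=F — not both ✓
  (4) m=F, v=F — same ✓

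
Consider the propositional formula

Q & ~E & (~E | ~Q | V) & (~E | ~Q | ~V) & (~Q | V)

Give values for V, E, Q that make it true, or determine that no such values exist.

Unit clause (Q) forces Q = True.
Unit clause (~E) forces E = False.
In (~Q | V) only V is left, so V = True.
Check each clause:
  (Q): Q holds.
  (~E): ~E holds.
  (~E | ~Q | V): ~E holds.
  (~E | ~Q | ~V): ~E holds.
  (~Q | V): V holds.
All clauses satisfied.

V=T, E=F, Q=T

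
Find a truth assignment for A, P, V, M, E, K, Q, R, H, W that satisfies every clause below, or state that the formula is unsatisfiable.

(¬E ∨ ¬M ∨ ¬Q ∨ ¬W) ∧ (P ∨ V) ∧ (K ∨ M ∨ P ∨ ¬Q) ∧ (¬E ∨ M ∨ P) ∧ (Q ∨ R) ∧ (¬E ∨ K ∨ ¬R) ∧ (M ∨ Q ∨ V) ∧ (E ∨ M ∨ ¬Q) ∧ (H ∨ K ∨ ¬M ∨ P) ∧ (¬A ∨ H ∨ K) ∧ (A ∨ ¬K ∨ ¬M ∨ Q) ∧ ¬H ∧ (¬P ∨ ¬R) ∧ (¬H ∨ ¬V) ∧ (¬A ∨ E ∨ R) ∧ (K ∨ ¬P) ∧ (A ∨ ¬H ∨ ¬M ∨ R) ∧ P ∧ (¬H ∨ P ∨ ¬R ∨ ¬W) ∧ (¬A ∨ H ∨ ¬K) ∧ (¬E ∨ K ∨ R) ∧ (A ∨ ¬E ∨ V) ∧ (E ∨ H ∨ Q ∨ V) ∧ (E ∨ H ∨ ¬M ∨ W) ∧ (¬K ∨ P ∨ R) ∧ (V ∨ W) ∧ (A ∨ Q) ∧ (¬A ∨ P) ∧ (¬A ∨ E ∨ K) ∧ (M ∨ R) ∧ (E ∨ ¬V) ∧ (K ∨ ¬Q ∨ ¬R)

A=F, P=T, V=T, M=T, E=T, K=T, Q=T, R=F, H=F, W=F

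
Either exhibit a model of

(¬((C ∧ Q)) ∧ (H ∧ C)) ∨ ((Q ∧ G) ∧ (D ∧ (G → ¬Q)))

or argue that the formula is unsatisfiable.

H: True, C: True, D: False, G: True, Q: False

  (¬((C ∧ Q)) ∧ (H ∧ C)) ∨ ((Q ∧ G) ∧ (D ∧ (G → ¬Q))) = True
    ¬((C ∧ Q)) ∧ (H ∧ C) = True
      ¬((C ∧ Q)) = True
        C ∧ Q = False
      H ∧ C = True
    (Q ∧ G) ∧ (D ∧ (G → ¬Q)) = False
      Q ∧ G = False
      D ∧ (G → ¬Q) = False
        G → ¬Q = True
          ¬Q = True
The formula evaluates to True.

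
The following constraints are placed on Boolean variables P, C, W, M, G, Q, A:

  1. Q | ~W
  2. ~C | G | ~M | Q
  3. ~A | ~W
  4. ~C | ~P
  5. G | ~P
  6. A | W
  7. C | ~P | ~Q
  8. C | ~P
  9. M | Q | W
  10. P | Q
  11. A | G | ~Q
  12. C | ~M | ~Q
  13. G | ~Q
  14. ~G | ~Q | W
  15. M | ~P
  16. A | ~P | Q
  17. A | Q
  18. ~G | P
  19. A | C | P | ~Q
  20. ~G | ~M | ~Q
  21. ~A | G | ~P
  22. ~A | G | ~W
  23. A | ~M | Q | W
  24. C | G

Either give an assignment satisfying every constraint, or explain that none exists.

No satisfying assignment exists.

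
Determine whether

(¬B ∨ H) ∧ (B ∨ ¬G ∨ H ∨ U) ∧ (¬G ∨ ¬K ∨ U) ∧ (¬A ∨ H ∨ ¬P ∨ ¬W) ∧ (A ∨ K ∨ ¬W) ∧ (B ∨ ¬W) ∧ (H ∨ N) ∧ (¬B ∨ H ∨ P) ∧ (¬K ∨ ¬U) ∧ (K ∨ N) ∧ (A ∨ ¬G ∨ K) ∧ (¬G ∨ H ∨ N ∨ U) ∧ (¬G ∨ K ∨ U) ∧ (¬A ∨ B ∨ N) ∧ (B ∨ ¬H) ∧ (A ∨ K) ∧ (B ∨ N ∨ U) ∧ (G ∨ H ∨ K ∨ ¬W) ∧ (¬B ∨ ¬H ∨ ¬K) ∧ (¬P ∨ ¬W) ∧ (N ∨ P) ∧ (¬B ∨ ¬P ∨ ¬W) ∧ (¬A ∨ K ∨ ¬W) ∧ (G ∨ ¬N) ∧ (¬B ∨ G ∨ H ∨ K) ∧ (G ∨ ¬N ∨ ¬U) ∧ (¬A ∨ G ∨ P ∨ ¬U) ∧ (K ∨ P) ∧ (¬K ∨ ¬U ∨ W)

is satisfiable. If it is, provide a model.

N=T, K=F, P=T, G=T, U=T, B=T, W=F, A=T, H=T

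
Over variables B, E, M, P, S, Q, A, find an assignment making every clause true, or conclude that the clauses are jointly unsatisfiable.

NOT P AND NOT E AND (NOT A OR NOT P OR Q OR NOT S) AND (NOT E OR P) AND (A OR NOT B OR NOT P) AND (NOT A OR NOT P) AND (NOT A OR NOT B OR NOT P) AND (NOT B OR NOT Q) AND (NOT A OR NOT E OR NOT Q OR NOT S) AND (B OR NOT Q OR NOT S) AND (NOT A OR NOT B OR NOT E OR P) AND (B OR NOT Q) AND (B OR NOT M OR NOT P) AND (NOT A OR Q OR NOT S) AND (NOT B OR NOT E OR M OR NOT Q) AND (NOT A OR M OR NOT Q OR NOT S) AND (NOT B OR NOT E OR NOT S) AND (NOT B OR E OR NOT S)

B = True, E = False, M = False, P = False, S = False, Q = False, A = False

Unit clause (NOT P) forces P = False.
Unit clause (NOT E) forces E = False.
Set B = True.
  then (NOT B OR NOT Q) forces Q = False.
  then (NOT B OR E OR NOT S) forces S = False.
Set M = False.
Set A = False.
All clauses satisfied.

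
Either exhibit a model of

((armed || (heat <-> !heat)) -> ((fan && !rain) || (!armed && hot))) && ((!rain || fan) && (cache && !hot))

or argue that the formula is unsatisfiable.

heat: True, hot: False, fan: False, rain: False, armed: False, cache: True

  (armed || (heat <-> !heat)) -> ((fan && !rain) || (!armed && hot)) = True
    armed || (heat <-> !heat) = False
      heat <-> !heat = False
        !heat = False
    (fan && !rain) || (!armed && hot) = False
      fan && !rain = False
        !rain = True
      !armed && hot = False
        !armed = True
  (!rain || fan) && (cache && !hot) = True
    !rain || fan = True
      !rain = True
    cache && !hot = True
      !hot = True
Both conjuncts True, so the formula holds.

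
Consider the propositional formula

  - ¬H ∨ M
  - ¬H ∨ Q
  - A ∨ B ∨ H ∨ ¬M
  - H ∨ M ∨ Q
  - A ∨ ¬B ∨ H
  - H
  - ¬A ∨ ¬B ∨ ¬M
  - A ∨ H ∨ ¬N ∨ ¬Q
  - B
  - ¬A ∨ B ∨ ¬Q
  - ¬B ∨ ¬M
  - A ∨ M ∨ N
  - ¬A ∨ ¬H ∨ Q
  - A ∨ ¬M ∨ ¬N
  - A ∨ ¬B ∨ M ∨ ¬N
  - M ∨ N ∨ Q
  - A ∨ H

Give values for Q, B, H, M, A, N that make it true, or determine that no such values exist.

The formula is unsatisfiable.

Case B = True:
  (H) forces H = True.
  (¬H ∨ M) forces M = True.
  Clause (¬B ∨ ¬M) is falsified — contradiction.
Case B = False:
  Clause (B) is falsified — contradiction.
Both cases fail, so the formula is unsatisfiable.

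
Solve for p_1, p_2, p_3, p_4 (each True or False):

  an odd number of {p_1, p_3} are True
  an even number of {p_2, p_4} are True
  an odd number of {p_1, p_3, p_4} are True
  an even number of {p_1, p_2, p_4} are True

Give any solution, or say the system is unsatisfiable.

p_1 = False, p_2 = False, p_3 = True, p_4 = False

{p_1, p_3}: 1 true → odd ✓
{p_2, p_4}: 0 true → even ✓
{p_1, p_3, p_4}: 1 true → odd ✓
{p_1, p_2, p_4}: 0 true → even ✓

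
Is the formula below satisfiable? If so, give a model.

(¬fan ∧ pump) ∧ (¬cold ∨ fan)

pump: True; cold: False; fan: False

  ¬fan ∧ pump = True
    ¬fan = True
  ¬cold ∨ fan = True
    ¬cold = True
Both conjuncts True, so the formula holds.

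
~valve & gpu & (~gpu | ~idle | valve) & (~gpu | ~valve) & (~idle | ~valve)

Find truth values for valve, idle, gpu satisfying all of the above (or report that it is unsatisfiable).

valve: False; idle: False; gpu: True

Unit clause (~valve) forces valve = False.
Unit clause (gpu) forces gpu = True.
In (~gpu | ~idle | valve) only ~idle is left, so idle = False.
All clauses satisfied.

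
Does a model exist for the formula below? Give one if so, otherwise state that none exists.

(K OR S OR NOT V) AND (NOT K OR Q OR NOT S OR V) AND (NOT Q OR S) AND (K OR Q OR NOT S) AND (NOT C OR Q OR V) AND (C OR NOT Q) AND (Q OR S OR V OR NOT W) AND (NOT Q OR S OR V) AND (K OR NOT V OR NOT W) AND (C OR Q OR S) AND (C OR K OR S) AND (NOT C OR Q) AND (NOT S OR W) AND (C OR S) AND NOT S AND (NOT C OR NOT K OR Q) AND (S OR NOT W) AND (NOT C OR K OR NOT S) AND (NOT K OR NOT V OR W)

The formula is unsatisfiable.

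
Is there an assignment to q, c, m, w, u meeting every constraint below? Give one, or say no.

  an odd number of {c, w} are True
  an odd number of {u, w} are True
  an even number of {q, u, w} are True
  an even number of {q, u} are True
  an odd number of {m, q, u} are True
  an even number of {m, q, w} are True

q=T; c=T; m=T; w=F; u=T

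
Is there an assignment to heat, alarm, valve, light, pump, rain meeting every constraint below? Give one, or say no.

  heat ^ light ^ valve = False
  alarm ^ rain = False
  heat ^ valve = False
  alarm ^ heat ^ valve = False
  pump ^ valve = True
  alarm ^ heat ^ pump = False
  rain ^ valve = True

Adding constraints 4, 5, 6 mod 2: every variable appears an even number of times on the left, so the left side is 0.
But the right sides sum to 1 (mod 2). 0 ≠ 1 — the system is inconsistent.

No satisfying assignment exists.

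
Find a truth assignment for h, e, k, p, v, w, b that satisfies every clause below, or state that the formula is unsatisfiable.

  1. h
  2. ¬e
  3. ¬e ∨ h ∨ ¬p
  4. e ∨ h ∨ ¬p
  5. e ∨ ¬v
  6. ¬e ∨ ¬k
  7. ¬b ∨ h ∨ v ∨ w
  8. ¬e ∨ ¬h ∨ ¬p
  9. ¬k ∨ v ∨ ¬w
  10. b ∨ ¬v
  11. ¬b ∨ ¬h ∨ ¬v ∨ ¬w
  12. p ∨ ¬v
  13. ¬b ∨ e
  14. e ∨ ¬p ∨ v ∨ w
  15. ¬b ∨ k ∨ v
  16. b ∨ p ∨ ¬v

h = True; e = False; k = False; p = False; v = False; w = False; b = False

Unit clause (h) forces h = True.
Unit clause (¬e) forces e = False.
In (e ∨ ¬v) only ¬v is left, so v = False.
In (¬b ∨ e) only ¬b is left, so b = False.
Set k = False.
Set p = False.
Set w = False.
All clauses satisfied.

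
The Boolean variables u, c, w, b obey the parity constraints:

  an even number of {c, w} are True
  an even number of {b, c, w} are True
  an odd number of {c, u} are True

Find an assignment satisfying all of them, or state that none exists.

u = False; c = True; w = True; b = False

{c, w}: 2 true → even ✓
{b, c, w}: 2 true → even ✓
{c, u}: 1 true → odd ✓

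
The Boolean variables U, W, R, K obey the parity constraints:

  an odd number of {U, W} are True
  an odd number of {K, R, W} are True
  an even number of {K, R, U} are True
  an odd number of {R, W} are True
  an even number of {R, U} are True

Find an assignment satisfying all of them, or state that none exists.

U = True; W = False; R = True; K = False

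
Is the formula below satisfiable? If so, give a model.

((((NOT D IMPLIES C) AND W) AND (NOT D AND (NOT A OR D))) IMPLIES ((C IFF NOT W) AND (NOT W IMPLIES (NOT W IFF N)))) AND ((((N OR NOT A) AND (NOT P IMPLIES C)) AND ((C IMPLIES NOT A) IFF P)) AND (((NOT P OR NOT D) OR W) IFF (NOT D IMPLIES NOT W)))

N: True, P: True, D: False, A: True, C: False, W: False

  (((NOT D IMPLIES C) AND W) AND (NOT D AND (NOT A OR D))) IMPLIES ((C IFF NOT W) AND (NOT W IMPLIES (NOT W IFF N))) = True
    ((NOT D IMPLIES C) AND W) AND (NOT D AND (NOT A OR D)) = False
      (NOT D IMPLIES C) AND W = False
        NOT D IMPLIES C = False
          NOT D = True
      NOT D AND (NOT A OR D) = False
        NOT D = True
        NOT A OR D = False
          NOT A = False
    (C IFF NOT W) AND (NOT W IMPLIES (NOT W IFF N)) = False
      C IFF NOT W = False
        NOT W = True
      NOT W IMPLIES (NOT W IFF N) = True
        NOT W = True
        NOT W IFF N = True
          NOT W = True
  (((N OR NOT A) AND (NOT P IMPLIES C)) AND ((C IMPLIES NOT A) IFF P)) AND (((NOT P OR NOT D) OR W) IFF (NOT D IMPLIES NOT W)) = True
    ((N OR NOT A) AND (NOT P IMPLIES C)) AND ((C IMPLIES NOT A) IFF P) = True
      (N OR NOT A) AND (NOT P IMPLIES C) = True
        N OR NOT A = True
          NOT A = False
        NOT P IMPLIES C = True
          NOT P = False
      (C IMPLIES NOT A) IFF P = True
        C IMPLIES NOT A = True
          NOT A = False
    ((NOT P OR NOT D) OR W) IFF (NOT D IMPLIES NOT W) = True
      (NOT P OR NOT D) OR W = True
        NOT P OR NOT D = True
          NOT P = False
          NOT D = True
      NOT D IMPLIES NOT W = True
        NOT D = True
        NOT W = True
Both conjuncts True, so the formula holds.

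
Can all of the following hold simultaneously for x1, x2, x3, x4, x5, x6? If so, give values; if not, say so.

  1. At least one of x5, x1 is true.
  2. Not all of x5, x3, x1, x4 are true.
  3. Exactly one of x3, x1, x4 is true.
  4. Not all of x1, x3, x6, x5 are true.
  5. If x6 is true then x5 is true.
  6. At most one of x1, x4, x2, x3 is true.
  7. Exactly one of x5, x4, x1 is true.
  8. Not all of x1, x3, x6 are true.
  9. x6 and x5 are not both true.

x1=F, x2=F, x3=T, x4=F, x5=T, x6=F

  (1) {x5, x1}: 1 true — at least one ✓
  (2) {x5, x3, x1, x4}: 2/4 true — not all ✓
  (3) {x3, x1, x4}: 1 true — exactly one ✓
  (4) {x1, x3, x6, x5}: 2/4 true — not all ✓
  (5) x6=F ⇒ x5: vacuous ✓
  (6) {x1, x4, x2, x3}: 1 true — at most one ✓
  (7) {x5, x4, x1}: 1 true — exactly one ✓
  (8) {x1, x3, x6}: 1/3 true — not all ✓
  (9) x6=F, x5=T — not both ✓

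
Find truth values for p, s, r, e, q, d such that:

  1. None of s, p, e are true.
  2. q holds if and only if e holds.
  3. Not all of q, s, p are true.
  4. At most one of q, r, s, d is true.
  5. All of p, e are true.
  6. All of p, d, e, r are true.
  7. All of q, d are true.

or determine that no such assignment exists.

UNSATISFIABLE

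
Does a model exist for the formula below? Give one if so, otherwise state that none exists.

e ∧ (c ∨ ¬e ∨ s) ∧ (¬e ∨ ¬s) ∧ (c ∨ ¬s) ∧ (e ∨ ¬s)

Unit clause (e) forces e = True.
In (¬e ∨ ¬s) only ¬s is left, so s = False.
In (c ∨ ¬e ∨ s) only c is left, so c = True.
Check each clause:
  (e): e holds.
  (c ∨ ¬e ∨ s): c holds.
  (¬e ∨ ¬s): ¬s holds.
  (c ∨ ¬s): c holds.
  (e ∨ ¬s): e holds.
All clauses satisfied.

e=T, s=F, c=T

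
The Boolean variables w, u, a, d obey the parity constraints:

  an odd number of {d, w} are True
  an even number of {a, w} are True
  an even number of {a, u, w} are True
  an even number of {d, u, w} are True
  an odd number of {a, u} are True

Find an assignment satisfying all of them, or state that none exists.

Adding constraints 1, 2, 3, 4 mod 2: every variable appears an even number of times on the left, so the left side is 0.
But the right sides sum to 1 (mod 2). 0 ≠ 1 — the system is inconsistent.

UNSATISFIABLE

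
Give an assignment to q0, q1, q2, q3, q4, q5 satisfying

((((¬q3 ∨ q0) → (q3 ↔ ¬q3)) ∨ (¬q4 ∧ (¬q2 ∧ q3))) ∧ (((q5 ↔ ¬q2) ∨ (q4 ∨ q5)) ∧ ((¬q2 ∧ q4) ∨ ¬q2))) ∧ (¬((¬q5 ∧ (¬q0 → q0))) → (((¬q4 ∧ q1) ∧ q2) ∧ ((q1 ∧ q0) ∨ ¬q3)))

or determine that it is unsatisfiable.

Case q2 = True: the conjunct (¬q2 ∧ q4) ∨ ¬q2 becomes (False ∧ q4) ∨ ¬True = False.
Case q2 = False: the formula simplifies to ((((¬q3 ∨ q0) → (q3 ↔ ¬q3)) ∨ (¬q4 ∧ q3)) ∧ (q5 ∨ (q4 ∨ q5))) ∧ (¬q5 ∧ (¬q0 → q0)).
  q0 = True: simplifies to (((q3 ↔ ¬q3) ∨ (¬q4 ∧ q3)) ∧ (q5 ∨ (q4 ∨ q5))) ∧ ¬q5.
    q3 = True: simplifies to (¬q4 ∧ (q5 ∨ (q4 ∨ q5))) ∧ ¬q5.
      q5 = True: the conjunct ¬q5 is False.
      q5 = False: simplifies to ¬q4 ∧ q4.
        q4 = True: the conjunct ¬q4 is False.
        q4 = False: the conjunct q4 is False.
    q3 = False: the conjunct (q3 ↔ ¬q3) ∨ (¬q4 ∧ q3) becomes (False ↔ True) ∨ (¬q4 ∧ False) = False.
  q0 = False: the conjunct ¬q0 → q0 becomes ¬False → False = False.
Both cases fail — unsatisfiable.

No satisfying assignment exists.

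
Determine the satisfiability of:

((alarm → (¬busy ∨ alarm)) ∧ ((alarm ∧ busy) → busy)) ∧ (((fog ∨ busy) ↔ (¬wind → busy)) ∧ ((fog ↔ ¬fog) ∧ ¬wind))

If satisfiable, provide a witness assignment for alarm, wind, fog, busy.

No satisfying assignment exists.

The conjunct fog ↔ ¬fog is unsatisfiable on its own:
  fog=F: evaluates to False.
  fog=T: evaluates to False.
So the whole conjunction is unsatisfiable.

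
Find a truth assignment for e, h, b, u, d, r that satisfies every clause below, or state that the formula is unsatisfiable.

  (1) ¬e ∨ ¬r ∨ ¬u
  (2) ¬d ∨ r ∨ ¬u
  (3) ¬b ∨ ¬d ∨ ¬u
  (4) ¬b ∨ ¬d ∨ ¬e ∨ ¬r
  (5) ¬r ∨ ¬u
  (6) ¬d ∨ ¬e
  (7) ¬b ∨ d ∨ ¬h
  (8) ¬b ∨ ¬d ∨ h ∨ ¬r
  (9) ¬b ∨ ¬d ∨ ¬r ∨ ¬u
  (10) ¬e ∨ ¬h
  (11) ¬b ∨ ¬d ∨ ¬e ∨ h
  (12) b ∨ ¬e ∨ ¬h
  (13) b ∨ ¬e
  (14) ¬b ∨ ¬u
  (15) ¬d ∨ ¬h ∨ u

e: False, h: True, b: False, u: False, d: False, r: True

Set e = False.
Set h = True.
Try b = True:
  (¬b ∨ d ∨ ¬h) forces d = True.
  (¬b ∨ ¬d ∨ ¬u) forces u = False.
  clause (¬d ∨ ¬h ∨ u) is falsified — backtrack.
So b = False.
Set u = False.
  then (¬d ∨ ¬h ∨ u) forces d = False.
Set r = True.
All clauses satisfied.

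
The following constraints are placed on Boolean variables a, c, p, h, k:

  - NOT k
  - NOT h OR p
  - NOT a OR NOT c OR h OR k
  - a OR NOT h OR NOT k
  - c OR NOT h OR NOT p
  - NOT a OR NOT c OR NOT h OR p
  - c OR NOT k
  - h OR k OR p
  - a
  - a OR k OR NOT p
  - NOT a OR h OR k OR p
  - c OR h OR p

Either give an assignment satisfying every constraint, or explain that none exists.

Unit clause (NOT k) forces k = False.
Unit clause (a) forces a = True.
Set c = True.
  then (NOT a OR NOT c OR h OR k) forces h = True.
  then (NOT a OR NOT c OR NOT h OR p) forces p = True.
All clauses satisfied.

a = True, c = True, p = True, h = True, k = False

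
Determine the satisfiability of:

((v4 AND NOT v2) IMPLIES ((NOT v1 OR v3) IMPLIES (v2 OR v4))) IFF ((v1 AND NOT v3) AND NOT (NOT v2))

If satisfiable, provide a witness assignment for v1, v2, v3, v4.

v1 = True, v2 = True, v3 = False, v4 = False

  ((v4 AND NOT v2) IMPLIES ((NOT v1 OR v3) IMPLIES (v2 OR v4))) IFF ((v1 AND NOT v3) AND NOT (NOT v2)) = True
    (v4 AND NOT v2) IMPLIES ((NOT v1 OR v3) IMPLIES (v2 OR v4)) = True
      v4 AND NOT v2 = False
        NOT v2 = False
      (NOT v1 OR v3) IMPLIES (v2 OR v4) = True
        NOT v1 OR v3 = False
          NOT v1 = False
        v2 OR v4 = True
    (v1 AND NOT v3) AND NOT (NOT v2) = True
      v1 AND NOT v3 = True
        NOT v3 = True
      NOT (NOT v2) = True
        NOT v2 = False
The formula evaluates to True.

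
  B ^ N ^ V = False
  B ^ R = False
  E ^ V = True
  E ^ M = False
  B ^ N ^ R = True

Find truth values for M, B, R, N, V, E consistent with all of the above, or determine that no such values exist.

M=F, B=F, R=F, N=T, V=T, E=F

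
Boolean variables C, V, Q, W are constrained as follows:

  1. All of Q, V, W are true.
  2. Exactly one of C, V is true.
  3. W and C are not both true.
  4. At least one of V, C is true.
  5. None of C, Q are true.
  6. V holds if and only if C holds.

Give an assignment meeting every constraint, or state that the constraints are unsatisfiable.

The formula is unsatisfiable.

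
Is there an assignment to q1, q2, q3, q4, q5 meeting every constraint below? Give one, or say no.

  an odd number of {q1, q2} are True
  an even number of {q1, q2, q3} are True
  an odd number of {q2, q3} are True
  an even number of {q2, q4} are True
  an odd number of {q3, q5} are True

q1 = True, q2 = False, q3 = True, q4 = False, q5 = False

{q1, q2}: 1 true → odd ✓
{q1, q2, q3}: 2 true → even ✓
{q2, q3}: 1 true → odd ✓
{q2, q4}: 0 true → even ✓
{q3, q5}: 1 true → odd ✓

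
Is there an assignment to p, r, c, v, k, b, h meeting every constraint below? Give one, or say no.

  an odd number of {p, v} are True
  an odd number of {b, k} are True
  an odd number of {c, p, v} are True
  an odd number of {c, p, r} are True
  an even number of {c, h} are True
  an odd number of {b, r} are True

p: False; r: True; c: False; v: True; k: True; b: False; h: False

{p, v}: 1 true → odd ✓
{b, k}: 1 true → odd ✓
{c, p, v}: 1 true → odd ✓
{c, p, r}: 1 true → odd ✓
{c, h}: 0 true → even ✓
{b, r}: 1 true → odd ✓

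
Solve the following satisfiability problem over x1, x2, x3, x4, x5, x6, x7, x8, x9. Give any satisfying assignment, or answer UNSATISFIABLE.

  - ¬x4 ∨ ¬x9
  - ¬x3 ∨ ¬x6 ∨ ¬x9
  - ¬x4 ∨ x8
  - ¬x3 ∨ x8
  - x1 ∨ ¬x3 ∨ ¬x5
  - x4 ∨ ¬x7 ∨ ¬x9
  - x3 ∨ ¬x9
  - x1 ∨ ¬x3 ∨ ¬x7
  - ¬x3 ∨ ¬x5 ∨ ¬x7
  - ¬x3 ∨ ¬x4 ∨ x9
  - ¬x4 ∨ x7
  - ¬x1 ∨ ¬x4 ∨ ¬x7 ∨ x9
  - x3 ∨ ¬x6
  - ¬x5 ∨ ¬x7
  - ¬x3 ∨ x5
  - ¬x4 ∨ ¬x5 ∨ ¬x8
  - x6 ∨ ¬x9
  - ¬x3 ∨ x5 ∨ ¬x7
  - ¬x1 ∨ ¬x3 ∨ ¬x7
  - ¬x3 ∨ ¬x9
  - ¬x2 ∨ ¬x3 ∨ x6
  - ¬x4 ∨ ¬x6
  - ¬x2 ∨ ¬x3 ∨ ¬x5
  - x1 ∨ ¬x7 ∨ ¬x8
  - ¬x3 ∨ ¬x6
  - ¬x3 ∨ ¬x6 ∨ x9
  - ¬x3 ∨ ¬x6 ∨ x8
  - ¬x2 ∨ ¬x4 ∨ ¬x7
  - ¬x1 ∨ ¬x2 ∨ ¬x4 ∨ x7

x1 = True; x2 = True; x3 = False; x4 = False; x5 = True; x6 = False; x7 = False; x8 = True; x9 = False

Set x1 = True.
Set x2 = True.
Try x3 = True:
  (¬x3 ∨ x8) forces x8 = True.
  (¬x3 ∨ x5) forces x5 = True.
  clause (¬x2 ∨ ¬x3 ∨ ¬x5) is falsified — backtrack.
So x3 = False.
  then (x3 ∨ ¬x9) forces x9 = False.
  then (x3 ∨ ¬x6) forces x6 = False.
Set x4 = False.
Set x5 = True.
  then (¬x5 ∨ ¬x7) forces x7 = False.
Set x8 = True.
All clauses satisfied.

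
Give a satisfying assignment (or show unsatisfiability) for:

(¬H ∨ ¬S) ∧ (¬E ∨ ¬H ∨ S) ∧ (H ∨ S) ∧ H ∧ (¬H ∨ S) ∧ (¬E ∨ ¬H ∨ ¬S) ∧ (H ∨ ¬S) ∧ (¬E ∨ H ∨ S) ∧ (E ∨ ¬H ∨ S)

Unsatisfiable — no assignment works.

Case H = True:
  (¬H ∨ ¬S) forces S = False.
  Clause (¬H ∨ S) is falsified — contradiction.
Case H = False:
  Clause (H) is falsified — contradiction.
Both cases fail, so the formula is unsatisfiable.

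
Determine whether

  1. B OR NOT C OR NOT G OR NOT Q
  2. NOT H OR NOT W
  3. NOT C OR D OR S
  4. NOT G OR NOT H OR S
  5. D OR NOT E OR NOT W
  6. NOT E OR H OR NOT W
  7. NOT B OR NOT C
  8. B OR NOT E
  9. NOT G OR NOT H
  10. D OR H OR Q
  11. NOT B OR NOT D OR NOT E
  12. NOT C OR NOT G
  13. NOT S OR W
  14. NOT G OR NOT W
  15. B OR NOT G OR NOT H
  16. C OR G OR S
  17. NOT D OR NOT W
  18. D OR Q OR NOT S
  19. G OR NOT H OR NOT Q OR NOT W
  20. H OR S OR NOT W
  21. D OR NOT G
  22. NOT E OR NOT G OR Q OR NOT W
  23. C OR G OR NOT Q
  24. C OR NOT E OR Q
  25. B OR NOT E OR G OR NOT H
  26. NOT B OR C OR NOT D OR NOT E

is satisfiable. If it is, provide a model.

Set E = False.
Set S = False.
Set B = False.
Set Q = True.
Set C = True.
  then (B OR NOT C OR NOT G OR NOT Q) forces G = False.
  then (NOT C OR D OR S) forces D = True.
  then (NOT D OR NOT W) forces W = False.
Set H = False.
All clauses satisfied.

E: False, S: False, B: False, Q: True, C: True, H: False, D: True, W: False, G: False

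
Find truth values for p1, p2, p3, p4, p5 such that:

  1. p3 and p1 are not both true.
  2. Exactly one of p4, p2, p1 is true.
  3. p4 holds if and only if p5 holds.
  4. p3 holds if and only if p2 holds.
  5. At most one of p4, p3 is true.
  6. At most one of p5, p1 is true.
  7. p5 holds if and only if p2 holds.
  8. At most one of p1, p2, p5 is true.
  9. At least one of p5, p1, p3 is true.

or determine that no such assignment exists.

p1: True; p2: False; p3: False; p4: False; p5: False

  (1) p3=F, p1=T — not both ✓
  (2) {p4, p2, p1}: 1 true — exactly one ✓
  (3) p4=F, p5=F — same ✓
  (4) p3=F, p2=F — same ✓
  (5) {p4, p3}: 0 true — at most one ✓
  (6) {p5, p1}: 1 true — at most one ✓
  (7) p5=F, p2=F — same ✓
  (8) {p1, p2, p5}: 1 true — at most one ✓
  (9) {p5, p1, p3}: 1 true — at least one ✓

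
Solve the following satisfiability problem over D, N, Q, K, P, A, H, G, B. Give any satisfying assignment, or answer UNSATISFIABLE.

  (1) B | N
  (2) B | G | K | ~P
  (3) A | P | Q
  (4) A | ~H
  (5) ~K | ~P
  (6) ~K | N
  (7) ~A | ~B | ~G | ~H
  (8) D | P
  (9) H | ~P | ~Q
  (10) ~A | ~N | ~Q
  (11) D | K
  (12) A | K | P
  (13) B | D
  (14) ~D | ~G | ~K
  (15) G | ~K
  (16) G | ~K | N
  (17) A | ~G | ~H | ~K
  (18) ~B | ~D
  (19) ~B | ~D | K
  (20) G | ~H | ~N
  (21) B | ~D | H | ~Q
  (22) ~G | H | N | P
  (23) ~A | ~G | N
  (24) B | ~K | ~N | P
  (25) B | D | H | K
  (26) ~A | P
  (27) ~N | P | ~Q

Set D = True.
  then (~B | ~D) forces B = False.
  then (B | N) forces N = True.
Try Q = True:
  (~A | ~N | ~Q) forces A = False.
  (A | ~H) forces H = False.
  clause (B | ~D | H | ~Q) is falsified — backtrack.
So Q = False.
Set K = False.
Set P = True.
  then (B | G | K | ~P) forces G = True.
Set A = True.
Set H = True.
All clauses satisfied.

D = True, N = True, Q = False, K = False, P = True, A = True, H = True, G = True, B = False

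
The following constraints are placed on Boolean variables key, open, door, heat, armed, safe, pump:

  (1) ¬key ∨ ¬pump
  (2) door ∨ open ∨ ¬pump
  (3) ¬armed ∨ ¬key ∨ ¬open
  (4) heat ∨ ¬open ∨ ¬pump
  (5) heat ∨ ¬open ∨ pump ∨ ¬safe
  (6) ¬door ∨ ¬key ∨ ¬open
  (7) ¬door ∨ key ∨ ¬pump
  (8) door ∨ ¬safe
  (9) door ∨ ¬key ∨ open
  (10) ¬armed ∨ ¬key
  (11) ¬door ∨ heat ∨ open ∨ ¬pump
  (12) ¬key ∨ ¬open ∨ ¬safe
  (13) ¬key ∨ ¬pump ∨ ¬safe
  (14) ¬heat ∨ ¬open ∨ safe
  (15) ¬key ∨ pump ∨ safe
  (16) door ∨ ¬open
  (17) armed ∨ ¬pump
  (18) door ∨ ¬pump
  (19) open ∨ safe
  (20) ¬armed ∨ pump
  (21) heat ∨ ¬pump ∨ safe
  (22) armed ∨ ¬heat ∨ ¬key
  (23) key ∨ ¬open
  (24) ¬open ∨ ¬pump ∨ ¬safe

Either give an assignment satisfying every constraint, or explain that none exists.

key = True, open = False, door = True, heat = False, armed = False, safe = True, pump = False

Set key = True.
  then (¬key ∨ ¬pump) forces pump = False.
  then (¬armed ∨ ¬key) forces armed = False.
  then (¬key ∨ pump ∨ safe) forces safe = True.
  then (armed ∨ ¬heat ∨ ¬key) forces heat = False.
  then (heat ∨ ¬open ∨ pump ∨ ¬safe) forces open = False.
  then (door ∨ ¬safe) forces door = True.
All clauses satisfied.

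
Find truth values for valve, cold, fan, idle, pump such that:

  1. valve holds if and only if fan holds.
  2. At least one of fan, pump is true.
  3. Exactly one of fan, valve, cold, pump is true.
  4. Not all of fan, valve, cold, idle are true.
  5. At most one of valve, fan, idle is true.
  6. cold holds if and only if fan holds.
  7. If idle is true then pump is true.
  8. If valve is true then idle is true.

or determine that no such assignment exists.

valve=F, cold=F, fan=F, idle=T, pump=T

  (1) valve=F, fan=F — same ✓
  (2) {fan, pump}: 1 true — at least one ✓
  (3) {fan, valve, cold, pump}: 1 true — exactly one ✓
  (4) {fan, valve, cold, idle}: 1/4 true — not all ✓
  (5) {valve, fan, idle}: 1 true — at most one ✓
  (6) cold=F, fan=F — same ✓
  (7) idle=T ⇒ pump: T ✓
  (8) valve=F ⇒ idle: vacuous ✓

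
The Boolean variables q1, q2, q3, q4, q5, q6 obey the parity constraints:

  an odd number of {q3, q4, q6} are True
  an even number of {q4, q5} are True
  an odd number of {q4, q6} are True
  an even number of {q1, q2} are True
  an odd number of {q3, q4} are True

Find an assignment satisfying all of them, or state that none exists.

q1: False; q2: False; q3: False; q4: True; q5: True; q6: False

{q3, q4, q6}: 1 true → odd ✓
{q4, q5}: 2 true → even ✓
{q4, q6}: 1 true → odd ✓
{q1, q2}: 0 true → even ✓
{q3, q4}: 1 true → odd ✓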